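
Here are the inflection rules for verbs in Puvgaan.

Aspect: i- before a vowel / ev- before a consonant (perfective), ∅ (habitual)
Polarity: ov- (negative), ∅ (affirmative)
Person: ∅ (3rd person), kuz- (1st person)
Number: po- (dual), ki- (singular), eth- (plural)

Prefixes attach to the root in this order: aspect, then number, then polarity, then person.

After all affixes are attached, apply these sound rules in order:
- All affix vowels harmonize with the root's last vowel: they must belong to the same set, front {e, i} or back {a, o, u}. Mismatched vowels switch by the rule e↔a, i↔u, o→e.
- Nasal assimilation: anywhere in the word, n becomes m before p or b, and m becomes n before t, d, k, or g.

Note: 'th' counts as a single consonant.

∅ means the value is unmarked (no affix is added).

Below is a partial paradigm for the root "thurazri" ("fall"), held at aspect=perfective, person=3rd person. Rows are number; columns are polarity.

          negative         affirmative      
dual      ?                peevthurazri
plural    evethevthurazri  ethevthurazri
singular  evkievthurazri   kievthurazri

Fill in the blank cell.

evpeevthurazri

Attach aspect perfective ev- (before consonant 'th') → evthurazri.
Attach number dual po- → poevthurazri.
Attach polarity negative ov- → ovpoevthurazri.
person = 3rd person: zero marking, form stays ovpoevthurazri.
Apply vowel harmony: ovpoevthurazri → evpeevthurazri.
Nasal assimilation: no change.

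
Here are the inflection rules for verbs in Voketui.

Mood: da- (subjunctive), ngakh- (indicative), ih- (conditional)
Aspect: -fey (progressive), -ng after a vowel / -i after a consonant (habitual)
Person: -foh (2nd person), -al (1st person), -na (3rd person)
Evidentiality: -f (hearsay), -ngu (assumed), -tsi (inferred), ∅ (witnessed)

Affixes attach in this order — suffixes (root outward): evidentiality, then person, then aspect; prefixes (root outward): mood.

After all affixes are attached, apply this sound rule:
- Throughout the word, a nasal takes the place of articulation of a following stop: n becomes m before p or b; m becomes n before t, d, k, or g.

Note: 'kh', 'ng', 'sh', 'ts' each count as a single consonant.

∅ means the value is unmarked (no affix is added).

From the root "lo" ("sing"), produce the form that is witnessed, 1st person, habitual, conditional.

evidentiality = witnessed: zero marking, form stays lo.
Attach person 1st person -al → loal.
Attach mood conditional ih- → ihloal.
Attach aspect habitual -i (after consonant 'l') → ihloali.
Nasal assimilation: no change.

ihloali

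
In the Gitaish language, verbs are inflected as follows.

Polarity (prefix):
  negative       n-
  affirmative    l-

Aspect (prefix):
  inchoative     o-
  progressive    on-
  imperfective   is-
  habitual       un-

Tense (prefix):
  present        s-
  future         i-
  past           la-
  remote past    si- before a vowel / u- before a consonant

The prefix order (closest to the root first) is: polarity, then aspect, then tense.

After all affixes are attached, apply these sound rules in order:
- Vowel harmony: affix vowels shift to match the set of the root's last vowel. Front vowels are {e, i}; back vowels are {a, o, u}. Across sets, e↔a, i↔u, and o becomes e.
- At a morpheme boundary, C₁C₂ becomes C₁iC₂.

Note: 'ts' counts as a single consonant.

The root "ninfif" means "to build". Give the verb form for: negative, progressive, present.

seninininfif

Attach polarity negative n- → nninfif.
Attach aspect progressive on- → onnninfif.
Attach tense present s- → sonnninfif.
Apply vowel harmony: sonnninfif → sennninfif.
Apply epenthesis: sennninfif → seninininfif.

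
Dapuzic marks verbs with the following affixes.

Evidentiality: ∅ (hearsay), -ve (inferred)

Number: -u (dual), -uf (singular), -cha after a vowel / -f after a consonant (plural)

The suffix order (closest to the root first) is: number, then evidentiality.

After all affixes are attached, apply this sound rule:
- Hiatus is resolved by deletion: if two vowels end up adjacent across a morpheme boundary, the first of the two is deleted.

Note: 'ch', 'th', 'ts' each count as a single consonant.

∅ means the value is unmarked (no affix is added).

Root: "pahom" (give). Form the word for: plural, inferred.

pahomfve

Attach number plural -f (after consonant 'm') → pahomf.
Attach evidentiality inferred -ve → pahomfve.
Vowel deletion: no change.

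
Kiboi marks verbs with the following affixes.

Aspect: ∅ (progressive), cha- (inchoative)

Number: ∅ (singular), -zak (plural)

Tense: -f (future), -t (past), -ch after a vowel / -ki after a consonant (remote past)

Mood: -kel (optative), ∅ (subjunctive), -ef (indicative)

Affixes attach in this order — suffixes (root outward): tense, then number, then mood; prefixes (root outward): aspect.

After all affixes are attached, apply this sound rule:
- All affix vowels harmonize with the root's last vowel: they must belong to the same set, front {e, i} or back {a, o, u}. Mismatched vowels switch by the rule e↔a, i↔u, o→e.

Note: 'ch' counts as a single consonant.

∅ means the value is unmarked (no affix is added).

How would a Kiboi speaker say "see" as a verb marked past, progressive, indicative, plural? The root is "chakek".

chakektzekef

Attach tense past -t → chakekt.
aspect = progressive: zero marking, form stays chakekt.
Attach number plural -zak → chakektzak.
Attach mood indicative -ef → chakektzakef.
Apply vowel harmony: chakektzakef → chakektzekef.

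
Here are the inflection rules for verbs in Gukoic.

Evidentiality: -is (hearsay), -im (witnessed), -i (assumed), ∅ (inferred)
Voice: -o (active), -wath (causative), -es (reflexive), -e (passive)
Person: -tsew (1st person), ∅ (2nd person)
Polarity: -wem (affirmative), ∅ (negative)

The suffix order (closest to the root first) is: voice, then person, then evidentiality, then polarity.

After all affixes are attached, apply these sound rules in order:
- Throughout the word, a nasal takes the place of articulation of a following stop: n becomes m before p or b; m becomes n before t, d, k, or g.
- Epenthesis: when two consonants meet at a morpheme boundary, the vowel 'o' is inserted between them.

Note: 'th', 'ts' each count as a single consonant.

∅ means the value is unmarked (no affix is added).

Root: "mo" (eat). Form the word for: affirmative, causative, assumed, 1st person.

Attach voice causative -wath → mowath.
Attach person 1st person -tsew → mowathtsew.
Attach evidentiality assumed -i → mowathtsewi.
Attach polarity affirmative -wem → mowathtsewiwem.
Nasal assimilation: no change.
Apply epenthesis: mowathtsewiwem → mowathotsewiwem.

mowathotsewiwem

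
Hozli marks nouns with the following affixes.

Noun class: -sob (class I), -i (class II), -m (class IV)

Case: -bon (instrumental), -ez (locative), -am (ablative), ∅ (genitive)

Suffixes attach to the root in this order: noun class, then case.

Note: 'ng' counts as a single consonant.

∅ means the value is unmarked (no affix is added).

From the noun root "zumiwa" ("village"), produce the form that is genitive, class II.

Attach noun class class II -i → zumiwai.
case = genitive: zero marking, form stays zumiwai.

zumiwai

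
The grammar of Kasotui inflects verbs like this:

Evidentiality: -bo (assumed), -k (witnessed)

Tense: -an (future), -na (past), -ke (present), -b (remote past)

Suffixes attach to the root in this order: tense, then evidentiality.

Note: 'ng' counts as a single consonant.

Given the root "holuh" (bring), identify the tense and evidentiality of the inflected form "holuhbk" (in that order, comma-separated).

remote past, witnessed

Segment: holuh-b-k.
tense: -b → remote past.
evidentiality: -k → witnessed.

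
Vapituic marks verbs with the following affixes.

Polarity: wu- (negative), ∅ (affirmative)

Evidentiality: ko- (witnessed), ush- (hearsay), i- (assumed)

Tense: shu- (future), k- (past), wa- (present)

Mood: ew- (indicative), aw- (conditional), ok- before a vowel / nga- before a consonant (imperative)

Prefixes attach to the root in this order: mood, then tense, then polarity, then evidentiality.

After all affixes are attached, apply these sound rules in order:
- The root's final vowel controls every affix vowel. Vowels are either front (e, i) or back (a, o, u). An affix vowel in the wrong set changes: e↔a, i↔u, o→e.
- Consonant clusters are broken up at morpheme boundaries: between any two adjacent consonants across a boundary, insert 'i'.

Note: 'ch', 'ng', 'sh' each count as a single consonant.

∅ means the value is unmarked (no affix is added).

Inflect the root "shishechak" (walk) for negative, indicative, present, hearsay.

Attach mood indicative ew- → ewshishechak.
Attach tense present wa- → waewshishechak.
Attach polarity negative wu- → wuwaewshishechak.
Attach evidentiality hearsay ush- → ushwuwaewshishechak.
Apply vowel harmony: ushwuwaewshishechak → ushwuwaawshishechak.
Apply epenthesis: ushwuwaawshishechak → ushiwuwaawishishechak.

ushiwuwaawishishechak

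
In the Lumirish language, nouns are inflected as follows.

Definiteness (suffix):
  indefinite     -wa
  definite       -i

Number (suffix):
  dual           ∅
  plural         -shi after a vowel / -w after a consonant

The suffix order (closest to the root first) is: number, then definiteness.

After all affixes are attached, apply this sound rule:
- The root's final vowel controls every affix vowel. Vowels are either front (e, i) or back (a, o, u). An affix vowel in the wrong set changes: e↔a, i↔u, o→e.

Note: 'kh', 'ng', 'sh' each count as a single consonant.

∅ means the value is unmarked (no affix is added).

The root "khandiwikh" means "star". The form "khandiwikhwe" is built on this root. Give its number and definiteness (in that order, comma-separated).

Segment: khandiwikh-wa.
number: ∅ → dual.
definiteness: -wa → indefinite.

dual, indefinite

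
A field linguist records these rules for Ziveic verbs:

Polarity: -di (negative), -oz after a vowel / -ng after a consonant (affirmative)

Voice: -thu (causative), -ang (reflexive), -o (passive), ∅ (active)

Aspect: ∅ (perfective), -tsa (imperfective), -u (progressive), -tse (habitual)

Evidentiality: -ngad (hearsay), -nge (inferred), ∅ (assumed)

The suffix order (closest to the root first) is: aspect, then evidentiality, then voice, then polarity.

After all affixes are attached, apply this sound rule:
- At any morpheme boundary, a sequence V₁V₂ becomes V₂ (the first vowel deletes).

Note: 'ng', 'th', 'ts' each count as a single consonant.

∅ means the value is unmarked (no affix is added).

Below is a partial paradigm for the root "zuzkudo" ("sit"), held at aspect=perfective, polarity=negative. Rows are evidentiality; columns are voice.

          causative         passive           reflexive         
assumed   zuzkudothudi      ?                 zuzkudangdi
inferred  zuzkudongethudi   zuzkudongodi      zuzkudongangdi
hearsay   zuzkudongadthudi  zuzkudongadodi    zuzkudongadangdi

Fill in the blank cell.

zuzkudodi

aspect = perfective: zero marking, form stays zuzkudo.
evidentiality = assumed: zero marking, form stays zuzkudo.
Attach voice passive -o → zuzkudoo.
Attach polarity negative -di → zuzkudoodi.
Apply vowel deletion: zuzkudoodi → zuzkudodi.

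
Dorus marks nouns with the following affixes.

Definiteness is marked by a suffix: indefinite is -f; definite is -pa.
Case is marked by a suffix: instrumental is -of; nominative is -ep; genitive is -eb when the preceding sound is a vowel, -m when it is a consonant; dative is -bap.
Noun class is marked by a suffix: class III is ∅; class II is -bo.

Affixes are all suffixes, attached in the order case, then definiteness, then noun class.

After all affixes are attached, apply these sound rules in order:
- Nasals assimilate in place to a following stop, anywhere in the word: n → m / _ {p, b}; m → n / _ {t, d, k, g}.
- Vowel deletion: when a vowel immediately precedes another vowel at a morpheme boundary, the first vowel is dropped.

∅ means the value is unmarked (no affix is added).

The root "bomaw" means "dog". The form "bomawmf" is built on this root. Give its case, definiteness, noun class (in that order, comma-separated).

Segment: bomaw-m-f.
case: -eb/m → genitive.
definiteness: -f → indefinite.
noun class: ∅ → class III.

genitive, indefinite, class III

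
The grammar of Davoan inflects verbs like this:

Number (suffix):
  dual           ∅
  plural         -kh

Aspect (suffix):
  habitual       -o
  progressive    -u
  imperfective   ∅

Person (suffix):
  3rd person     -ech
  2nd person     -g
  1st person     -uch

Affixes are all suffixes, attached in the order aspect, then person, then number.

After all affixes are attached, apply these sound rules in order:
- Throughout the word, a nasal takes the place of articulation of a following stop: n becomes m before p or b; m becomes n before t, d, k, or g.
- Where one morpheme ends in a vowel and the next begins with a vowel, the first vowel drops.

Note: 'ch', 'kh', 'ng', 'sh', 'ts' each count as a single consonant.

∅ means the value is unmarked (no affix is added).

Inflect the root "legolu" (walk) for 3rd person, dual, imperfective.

legolech

aspect = imperfective: zero marking, form stays legolu.
Attach person 3rd person -ech → legoluech.
number = dual: zero marking, form stays legoluech.
Nasal assimilation: no change.
Apply vowel deletion: legoluech → legolech.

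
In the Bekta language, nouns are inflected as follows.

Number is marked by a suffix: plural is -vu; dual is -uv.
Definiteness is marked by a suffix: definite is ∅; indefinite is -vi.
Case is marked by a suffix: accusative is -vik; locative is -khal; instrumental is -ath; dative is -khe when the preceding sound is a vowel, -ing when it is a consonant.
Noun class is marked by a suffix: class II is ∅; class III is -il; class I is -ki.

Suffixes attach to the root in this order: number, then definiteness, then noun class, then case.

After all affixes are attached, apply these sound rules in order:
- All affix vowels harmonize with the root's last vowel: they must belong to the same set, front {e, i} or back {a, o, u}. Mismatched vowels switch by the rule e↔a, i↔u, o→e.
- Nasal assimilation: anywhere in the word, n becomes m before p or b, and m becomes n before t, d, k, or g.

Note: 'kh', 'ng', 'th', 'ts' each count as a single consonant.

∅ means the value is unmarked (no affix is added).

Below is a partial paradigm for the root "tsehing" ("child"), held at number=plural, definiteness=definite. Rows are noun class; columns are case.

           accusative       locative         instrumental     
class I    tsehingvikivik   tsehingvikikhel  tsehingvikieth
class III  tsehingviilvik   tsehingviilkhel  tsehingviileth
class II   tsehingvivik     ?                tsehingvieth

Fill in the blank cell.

Attach number plural -vu → tsehingvu.
definiteness = definite: zero marking, form stays tsehingvu.
noun class = class II: zero marking, form stays tsehingvu.
Attach case locative -khal → tsehingvukhal.
Apply vowel harmony: tsehingvukhal → tsehingvikhel.
Nasal assimilation: no change.

tsehingvikhel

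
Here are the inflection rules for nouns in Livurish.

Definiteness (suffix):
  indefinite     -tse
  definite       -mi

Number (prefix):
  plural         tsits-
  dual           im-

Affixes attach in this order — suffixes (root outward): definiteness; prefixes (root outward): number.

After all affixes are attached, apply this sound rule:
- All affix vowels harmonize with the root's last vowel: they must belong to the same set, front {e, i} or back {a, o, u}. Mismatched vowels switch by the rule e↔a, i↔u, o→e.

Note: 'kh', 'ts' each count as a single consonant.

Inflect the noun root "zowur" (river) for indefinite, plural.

tsutszowurtsa

Attach definiteness indefinite -tse → zowurtse.
Attach number plural tsits- → tsitszowurtse.
Apply vowel harmony: tsitszowurtse → tsutszowurtsa.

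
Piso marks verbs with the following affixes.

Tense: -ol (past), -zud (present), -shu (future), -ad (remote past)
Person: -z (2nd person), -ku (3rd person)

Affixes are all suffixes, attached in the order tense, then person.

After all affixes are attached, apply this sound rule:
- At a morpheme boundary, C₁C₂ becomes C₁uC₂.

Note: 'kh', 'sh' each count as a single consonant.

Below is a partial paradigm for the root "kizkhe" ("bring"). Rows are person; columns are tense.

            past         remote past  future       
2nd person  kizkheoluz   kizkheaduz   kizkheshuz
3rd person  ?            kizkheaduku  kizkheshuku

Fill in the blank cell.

kizkheoluku

Attach tense past -ol → kizkheol.
Attach person 3rd person -ku → kizkheolku.
Apply epenthesis: kizkheolku → kizkheoluku.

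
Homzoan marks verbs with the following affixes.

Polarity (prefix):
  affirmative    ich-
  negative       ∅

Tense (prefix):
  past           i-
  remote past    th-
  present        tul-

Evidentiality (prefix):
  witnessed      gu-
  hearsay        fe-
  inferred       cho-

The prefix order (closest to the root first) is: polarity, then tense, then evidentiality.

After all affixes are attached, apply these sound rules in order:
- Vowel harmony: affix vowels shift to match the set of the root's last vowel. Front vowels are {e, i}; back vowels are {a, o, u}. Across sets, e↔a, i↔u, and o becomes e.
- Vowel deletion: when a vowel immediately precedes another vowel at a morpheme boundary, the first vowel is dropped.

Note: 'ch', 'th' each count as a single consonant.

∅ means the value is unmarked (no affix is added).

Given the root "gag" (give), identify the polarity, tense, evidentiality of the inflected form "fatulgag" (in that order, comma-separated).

Segment: fe-tul-gag.
polarity: ∅ → negative.
tense: tul- → present.
evidentiality: fe- → hearsay.

negative, present, hearsay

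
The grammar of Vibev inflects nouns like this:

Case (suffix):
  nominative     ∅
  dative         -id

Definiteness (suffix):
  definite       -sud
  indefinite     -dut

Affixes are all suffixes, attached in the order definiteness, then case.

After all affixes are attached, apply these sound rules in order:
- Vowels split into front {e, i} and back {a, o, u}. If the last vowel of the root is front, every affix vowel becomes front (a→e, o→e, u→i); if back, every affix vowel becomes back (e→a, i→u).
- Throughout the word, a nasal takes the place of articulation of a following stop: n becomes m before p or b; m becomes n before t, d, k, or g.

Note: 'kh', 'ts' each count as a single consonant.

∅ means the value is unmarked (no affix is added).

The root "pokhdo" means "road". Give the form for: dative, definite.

pokhdosudud

Attach definiteness definite -sud → pokhdosud.
Attach case dative -id → pokhdosudid.
Apply vowel harmony: pokhdosudid → pokhdosudud.
Nasal assimilation: no change.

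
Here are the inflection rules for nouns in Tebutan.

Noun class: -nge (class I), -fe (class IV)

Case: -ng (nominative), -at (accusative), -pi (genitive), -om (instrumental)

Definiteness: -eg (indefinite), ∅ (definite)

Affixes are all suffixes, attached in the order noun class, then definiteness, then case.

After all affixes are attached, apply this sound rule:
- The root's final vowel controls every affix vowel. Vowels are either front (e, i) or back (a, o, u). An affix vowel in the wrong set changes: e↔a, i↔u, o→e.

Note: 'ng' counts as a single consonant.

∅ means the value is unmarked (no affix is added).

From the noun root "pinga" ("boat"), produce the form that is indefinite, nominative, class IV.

Attach noun class class IV -fe → pingafe.
Attach definiteness indefinite -eg → pingafeeg.
Attach case nominative -ng → pingafeegng.
Apply vowel harmony: pingafeegng → pingafaagng.

pingafaagng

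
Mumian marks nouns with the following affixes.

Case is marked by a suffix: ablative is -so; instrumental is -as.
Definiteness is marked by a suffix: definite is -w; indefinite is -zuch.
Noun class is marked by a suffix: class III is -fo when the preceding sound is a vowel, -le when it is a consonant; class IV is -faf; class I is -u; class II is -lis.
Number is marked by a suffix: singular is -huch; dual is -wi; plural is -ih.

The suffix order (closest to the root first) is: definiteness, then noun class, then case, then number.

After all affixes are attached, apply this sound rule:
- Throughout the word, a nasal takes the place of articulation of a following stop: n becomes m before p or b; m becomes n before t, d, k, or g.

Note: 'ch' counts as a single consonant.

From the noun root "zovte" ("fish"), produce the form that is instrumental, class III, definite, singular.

Attach definiteness definite -w → zovtew.
Attach noun class class III -le (after consonant 'w') → zovtewle.
Attach case instrumental -as → zovtewleas.
Attach number singular -huch → zovtewleashuch.
Nasal assimilation: no change.

zovtewleashuch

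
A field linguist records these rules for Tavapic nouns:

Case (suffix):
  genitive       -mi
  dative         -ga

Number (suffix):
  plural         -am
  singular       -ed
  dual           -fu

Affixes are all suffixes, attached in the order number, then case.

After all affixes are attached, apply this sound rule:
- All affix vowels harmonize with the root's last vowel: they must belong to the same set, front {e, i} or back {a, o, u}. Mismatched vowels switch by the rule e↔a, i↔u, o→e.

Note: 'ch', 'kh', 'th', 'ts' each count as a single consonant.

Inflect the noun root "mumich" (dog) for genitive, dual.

Attach number dual -fu → mumichfu.
Attach case genitive -mi → mumichfumi.
Apply vowel harmony: mumichfumi → mumichfimi.

mumichfimi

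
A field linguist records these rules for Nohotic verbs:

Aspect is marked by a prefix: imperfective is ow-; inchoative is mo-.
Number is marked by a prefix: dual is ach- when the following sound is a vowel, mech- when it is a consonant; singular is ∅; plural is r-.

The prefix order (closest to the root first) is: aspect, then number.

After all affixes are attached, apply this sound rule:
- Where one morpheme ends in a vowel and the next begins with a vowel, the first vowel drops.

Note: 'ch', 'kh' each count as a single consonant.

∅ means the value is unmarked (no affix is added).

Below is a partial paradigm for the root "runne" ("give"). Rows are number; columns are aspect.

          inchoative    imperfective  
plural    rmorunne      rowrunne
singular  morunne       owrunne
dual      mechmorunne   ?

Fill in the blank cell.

achowrunne

Attach aspect imperfective ow- → owrunne.
Attach number dual ach- (before vowel 'o') → achowrunne.
Vowel deletion: no change.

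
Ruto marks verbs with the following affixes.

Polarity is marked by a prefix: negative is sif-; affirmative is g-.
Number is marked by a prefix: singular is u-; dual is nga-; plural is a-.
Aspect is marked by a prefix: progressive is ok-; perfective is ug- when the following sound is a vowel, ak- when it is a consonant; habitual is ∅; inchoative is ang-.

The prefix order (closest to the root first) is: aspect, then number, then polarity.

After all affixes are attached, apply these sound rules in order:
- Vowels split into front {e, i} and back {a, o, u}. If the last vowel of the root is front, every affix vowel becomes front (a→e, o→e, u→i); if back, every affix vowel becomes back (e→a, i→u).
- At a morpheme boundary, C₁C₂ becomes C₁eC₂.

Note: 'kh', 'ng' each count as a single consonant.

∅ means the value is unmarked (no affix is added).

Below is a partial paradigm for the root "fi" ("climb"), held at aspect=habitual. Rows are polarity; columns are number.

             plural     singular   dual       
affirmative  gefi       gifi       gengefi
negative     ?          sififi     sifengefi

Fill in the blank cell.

aspect = habitual: zero marking, form stays fi.
Attach number plural a- → afi.
Attach polarity negative sif- → sifafi.
Apply vowel harmony: sifafi → sifefi.
Epenthesis: no change.

sifefi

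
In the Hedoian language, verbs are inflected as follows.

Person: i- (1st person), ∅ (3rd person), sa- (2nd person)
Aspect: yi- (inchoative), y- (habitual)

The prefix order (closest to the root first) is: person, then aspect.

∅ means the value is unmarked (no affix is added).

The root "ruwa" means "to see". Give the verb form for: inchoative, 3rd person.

yiruwa

person = 3rd person: zero marking, form stays ruwa.
Attach aspect inchoative yi- → yiruwa.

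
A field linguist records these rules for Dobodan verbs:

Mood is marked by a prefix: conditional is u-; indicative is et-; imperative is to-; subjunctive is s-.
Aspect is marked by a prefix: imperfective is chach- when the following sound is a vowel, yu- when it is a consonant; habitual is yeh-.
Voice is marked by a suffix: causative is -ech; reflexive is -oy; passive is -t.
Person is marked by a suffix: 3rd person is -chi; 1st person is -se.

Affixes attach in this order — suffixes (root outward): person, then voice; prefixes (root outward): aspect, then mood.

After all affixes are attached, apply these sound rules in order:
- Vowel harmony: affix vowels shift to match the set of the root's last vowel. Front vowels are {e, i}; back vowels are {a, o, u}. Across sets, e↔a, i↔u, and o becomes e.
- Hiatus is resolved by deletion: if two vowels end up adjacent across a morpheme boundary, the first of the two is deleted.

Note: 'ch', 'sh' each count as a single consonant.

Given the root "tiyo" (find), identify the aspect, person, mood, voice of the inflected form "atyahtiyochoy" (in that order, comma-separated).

Segment: et-yeh-tiyo-chi-oy.
aspect: yeh- → habitual.
person: -chi → 3rd person.
mood: et- → indicative.
voice: -oy → reflexive.

habitual, 3rd person, indicative, reflexive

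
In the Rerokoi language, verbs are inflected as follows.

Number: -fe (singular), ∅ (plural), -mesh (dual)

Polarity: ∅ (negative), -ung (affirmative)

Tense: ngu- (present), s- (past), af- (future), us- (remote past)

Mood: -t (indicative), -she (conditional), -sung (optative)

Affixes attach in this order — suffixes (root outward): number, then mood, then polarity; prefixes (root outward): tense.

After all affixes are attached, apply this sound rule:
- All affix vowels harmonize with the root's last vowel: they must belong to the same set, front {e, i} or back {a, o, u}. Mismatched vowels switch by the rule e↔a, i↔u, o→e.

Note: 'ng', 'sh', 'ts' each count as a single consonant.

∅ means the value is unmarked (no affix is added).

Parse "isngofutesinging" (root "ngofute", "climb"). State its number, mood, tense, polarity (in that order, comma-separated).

Segment: us-ngofute-sung-ung.
number: ∅ → plural.
mood: -sung → optative.
tense: us- → remote past.
polarity: -ung → affirmative.

plural, optative, remote past, affirmative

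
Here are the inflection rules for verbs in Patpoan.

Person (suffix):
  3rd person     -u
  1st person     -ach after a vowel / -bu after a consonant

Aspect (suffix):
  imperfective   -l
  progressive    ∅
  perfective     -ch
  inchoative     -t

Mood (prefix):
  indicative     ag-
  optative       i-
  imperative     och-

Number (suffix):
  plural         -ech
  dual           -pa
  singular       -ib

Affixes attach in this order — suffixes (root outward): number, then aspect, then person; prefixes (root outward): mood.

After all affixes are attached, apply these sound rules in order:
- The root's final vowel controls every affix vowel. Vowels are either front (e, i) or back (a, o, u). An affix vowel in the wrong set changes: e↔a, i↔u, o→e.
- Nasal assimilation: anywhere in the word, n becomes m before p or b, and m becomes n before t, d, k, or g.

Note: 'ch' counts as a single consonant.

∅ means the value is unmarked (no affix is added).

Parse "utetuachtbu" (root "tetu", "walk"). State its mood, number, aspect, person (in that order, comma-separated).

optative, plural, inchoative, 1st person

Segment: i-tetu-ech-t-bu.
mood: i- → optative.
number: -ech → plural.
aspect: -t → inchoative.
person: -ach/bu → 1st person.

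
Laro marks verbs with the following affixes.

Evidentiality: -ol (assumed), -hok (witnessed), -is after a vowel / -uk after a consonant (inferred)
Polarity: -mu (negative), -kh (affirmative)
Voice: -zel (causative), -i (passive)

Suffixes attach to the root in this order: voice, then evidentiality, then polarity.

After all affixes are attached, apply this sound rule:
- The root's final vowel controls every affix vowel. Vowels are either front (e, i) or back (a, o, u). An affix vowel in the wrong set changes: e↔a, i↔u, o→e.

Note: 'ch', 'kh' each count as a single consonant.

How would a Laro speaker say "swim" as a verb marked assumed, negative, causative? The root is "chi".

chizelelmi

Attach voice causative -zel → chizel.
Attach evidentiality assumed -ol → chizelol.
Attach polarity negative -mu → chizelolmu.
Apply vowel harmony: chizelolmu → chizelelmi.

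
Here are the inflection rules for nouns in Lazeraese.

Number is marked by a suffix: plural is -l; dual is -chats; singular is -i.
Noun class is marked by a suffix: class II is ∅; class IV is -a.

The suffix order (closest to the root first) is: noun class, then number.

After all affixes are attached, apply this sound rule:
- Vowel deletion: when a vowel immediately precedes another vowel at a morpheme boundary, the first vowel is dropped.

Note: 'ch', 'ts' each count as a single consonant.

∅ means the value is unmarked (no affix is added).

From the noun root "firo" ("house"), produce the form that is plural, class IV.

firal

Attach noun class class IV -a → firoa.
Attach number plural -l → firoal.
Apply vowel deletion: firoal → firal.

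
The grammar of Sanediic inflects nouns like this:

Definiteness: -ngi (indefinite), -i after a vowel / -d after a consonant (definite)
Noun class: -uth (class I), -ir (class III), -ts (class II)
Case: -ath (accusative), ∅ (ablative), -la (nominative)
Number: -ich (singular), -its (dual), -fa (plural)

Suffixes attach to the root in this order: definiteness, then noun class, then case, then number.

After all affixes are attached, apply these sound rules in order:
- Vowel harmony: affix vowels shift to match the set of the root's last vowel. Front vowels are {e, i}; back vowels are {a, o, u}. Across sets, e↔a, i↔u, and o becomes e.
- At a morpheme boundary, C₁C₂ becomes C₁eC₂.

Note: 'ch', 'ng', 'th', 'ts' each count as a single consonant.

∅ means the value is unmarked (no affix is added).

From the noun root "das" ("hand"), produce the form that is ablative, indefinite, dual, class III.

dasenguuruts

Attach definiteness indefinite -ngi → dasngi.
Attach noun class class III -ir → dasngiir.
case = ablative: zero marking, form stays dasngiir.
Attach number dual -its → dasngiirits.
Apply vowel harmony: dasngiirits → dasnguuruts.
Apply epenthesis: dasnguuruts → dasenguuruts.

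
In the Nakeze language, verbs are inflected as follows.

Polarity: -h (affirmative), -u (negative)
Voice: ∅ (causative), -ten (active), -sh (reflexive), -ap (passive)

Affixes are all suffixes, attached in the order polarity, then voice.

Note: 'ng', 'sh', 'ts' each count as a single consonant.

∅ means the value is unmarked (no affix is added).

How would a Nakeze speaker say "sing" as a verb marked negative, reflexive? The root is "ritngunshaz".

Attach polarity negative -u → ritngunshazu.
Attach voice reflexive -sh → ritngunshazush.

ritngunshazush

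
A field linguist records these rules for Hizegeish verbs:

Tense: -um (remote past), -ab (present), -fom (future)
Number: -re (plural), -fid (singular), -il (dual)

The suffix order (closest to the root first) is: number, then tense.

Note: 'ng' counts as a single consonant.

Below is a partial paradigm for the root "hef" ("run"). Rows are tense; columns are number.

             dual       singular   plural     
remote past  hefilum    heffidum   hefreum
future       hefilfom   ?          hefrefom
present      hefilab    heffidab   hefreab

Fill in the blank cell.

Attach number singular -fid → heffid.
Attach tense future -fom → heffidfom.

heffidfom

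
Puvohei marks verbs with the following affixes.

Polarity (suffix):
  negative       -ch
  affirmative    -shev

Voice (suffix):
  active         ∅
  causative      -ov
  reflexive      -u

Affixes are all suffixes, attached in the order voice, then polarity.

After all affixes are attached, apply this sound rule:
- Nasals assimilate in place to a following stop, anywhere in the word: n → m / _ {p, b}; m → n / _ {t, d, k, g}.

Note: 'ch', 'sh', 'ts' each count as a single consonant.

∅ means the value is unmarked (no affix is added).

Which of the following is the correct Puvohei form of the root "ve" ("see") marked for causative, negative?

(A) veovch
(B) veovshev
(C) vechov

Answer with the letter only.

Attach voice causative -ov → veov.
Attach polarity negative -ch → veovch.
Nasal assimilation: no change.
So the correct form is veovch, option (A).
(B) veovshev is wrong: it uses affirmative instead of negative for polarity.
(C) vechov is wrong: it has the affixes in the wrong order.

A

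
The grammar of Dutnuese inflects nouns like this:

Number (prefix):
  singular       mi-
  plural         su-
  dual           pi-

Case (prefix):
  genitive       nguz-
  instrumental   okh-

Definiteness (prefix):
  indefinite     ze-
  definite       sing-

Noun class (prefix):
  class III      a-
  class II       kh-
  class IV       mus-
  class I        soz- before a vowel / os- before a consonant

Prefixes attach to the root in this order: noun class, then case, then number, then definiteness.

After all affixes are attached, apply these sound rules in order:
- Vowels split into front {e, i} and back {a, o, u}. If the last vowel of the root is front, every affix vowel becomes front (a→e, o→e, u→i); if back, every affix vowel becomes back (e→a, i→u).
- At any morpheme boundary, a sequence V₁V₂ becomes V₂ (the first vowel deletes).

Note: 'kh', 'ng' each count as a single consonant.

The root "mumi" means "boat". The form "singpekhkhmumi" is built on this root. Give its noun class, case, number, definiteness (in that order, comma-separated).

Segment: sing-pi-okh-kh-mumi.
noun class: kh- → class II.
case: okh- → instrumental.
number: pi- → dual.
definiteness: sing- → definite.

class II, instrumental, dual, definite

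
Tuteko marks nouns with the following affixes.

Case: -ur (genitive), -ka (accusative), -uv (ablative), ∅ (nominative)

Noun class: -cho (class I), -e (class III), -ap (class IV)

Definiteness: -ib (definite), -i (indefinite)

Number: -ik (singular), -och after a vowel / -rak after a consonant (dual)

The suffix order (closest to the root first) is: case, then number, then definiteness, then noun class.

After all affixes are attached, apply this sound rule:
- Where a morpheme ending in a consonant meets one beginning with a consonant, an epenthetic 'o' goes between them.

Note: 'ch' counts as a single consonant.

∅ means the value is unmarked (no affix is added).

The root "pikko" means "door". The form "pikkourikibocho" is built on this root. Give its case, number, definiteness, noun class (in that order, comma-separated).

Segment: pikko-ur-ik-ib-cho.
case: -ur → genitive.
number: -ik → singular.
definiteness: -ib → definite.
noun class: -cho → class I.

genitive, singular, definite, class I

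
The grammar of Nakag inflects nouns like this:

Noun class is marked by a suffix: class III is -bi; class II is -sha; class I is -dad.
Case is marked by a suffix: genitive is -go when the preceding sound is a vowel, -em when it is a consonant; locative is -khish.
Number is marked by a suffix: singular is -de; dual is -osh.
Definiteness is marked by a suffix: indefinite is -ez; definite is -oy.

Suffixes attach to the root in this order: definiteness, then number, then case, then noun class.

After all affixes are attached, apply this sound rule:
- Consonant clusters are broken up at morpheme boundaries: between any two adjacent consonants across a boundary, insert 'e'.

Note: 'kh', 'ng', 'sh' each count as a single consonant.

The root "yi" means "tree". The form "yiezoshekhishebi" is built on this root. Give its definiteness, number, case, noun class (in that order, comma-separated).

indefinite, dual, locative, class III

Segment: yi-ez-osh-khish-bi.
definiteness: -ez → indefinite.
number: -osh → dual.
case: -khish → locative.
noun class: -bi → class III.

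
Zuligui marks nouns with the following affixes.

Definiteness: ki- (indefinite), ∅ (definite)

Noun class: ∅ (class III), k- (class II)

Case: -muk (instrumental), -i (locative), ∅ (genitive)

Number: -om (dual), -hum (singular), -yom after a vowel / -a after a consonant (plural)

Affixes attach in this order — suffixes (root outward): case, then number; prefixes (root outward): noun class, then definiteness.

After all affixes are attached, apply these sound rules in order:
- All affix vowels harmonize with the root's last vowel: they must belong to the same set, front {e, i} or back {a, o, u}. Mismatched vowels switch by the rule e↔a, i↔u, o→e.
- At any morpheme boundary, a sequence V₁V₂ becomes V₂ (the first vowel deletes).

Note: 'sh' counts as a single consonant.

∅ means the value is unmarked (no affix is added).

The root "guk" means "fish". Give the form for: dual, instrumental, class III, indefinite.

noun class = class III: zero marking, form stays guk.
Attach case instrumental -muk → gukmuk.
Attach number dual -om → gukmukom.
Attach definiteness indefinite ki- → kigukmukom.
Apply vowel harmony: kigukmukom → kugukmukom.
Vowel deletion: no change.

kugukmukom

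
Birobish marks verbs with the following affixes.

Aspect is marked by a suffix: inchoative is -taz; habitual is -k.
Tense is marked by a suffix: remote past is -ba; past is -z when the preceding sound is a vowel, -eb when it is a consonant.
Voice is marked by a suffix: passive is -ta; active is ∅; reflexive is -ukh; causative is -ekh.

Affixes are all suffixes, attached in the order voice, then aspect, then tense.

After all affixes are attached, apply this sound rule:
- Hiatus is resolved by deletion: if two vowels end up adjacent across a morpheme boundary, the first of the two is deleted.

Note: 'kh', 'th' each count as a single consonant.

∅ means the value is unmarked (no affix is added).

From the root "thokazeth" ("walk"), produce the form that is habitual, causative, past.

thokazethekhkeb

Attach voice causative -ekh → thokazethekh.
Attach aspect habitual -k → thokazethekhk.
Attach tense past -eb (after consonant 'k') → thokazethekhkeb.
Vowel deletion: no change.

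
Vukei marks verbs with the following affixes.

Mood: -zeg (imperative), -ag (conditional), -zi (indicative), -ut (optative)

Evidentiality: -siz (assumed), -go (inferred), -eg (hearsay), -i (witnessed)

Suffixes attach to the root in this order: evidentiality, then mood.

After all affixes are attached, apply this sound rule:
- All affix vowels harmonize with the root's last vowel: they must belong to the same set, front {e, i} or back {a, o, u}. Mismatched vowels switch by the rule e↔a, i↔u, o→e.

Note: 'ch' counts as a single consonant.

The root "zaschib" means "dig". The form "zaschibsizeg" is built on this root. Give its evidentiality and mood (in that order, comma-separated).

assumed, conditional

Segment: zaschib-siz-ag.
evidentiality: -siz → assumed.
mood: -ag → conditional.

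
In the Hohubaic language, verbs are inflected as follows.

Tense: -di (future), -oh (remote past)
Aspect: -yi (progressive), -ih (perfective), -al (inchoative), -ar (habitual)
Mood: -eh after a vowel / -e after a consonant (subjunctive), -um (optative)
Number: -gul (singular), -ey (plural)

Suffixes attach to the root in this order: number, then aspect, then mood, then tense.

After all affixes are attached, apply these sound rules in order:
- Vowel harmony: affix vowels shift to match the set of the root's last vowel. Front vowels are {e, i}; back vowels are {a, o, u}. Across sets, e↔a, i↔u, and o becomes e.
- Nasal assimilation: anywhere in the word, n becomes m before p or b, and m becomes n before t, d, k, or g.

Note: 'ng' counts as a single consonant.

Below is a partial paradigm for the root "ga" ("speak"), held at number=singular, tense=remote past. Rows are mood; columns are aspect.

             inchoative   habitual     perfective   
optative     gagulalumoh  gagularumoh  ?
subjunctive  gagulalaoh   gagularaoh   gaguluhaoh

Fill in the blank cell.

gaguluhumoh

Attach number singular -gul → gagul.
Attach aspect perfective -ih → gagulih.
Attach mood optative -um → gagulihum.
Attach tense remote past -oh → gagulihumoh.
Apply vowel harmony: gagulihumoh → gaguluhumoh.
Nasal assimilation: no change.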